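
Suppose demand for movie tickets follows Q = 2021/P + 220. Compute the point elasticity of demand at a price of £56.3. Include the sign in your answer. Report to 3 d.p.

-0.140

At P = 56.3, Q = 255.897.
dQ/dP = −2021/P² = -0.638.
ε = (dQ/dP)(P/Q) = (-0.638)(56.3/255.897).
|ε| < 1, so demand is inelastic at this price.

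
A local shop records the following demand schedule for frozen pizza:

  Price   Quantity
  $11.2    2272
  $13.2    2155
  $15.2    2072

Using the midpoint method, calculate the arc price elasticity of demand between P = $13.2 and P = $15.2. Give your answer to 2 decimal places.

At P = 13.2, Q = 2155; at P = 15.2, Q = 2072.
ΔQ = -83, ΔP = 2.0. Midpoints: P̄ = 14.20, Q̄ = 2113.5.
ε = (ΔQ/ΔP)(P̄/Q̄) = (-83/2.0)(14.20/2113.5).

-0.28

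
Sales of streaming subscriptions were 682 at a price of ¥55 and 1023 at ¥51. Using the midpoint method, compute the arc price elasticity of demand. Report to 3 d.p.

-5.300

ΔQ = 1023 − 682 = 341; ΔP = 51 − 55 = -4.
Midpoints: P̄ = 53.00, Q̄ = 852.5.
ε = (ΔQ/ΔP)(P̄/Q̄) = (341/-4)(53.00/852.5).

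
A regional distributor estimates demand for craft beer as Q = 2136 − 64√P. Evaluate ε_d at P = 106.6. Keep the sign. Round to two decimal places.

At P = 106.6, Q = 1475.217.
dQ/dP = −64/(2√P) = -3.099.
ε = (dQ/dP)(P/Q) = (-3.099)(106.6/1475.217).

-0.22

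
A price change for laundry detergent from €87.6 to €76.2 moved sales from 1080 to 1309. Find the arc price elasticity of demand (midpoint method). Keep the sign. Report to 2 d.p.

-1.38

ΔQ = 1309 − 1080 = 229; ΔP = 76.2 − 87.6 = -11.4.
Midpoints: P̄ = 81.90, Q̄ = 1194.5.
ε = (ΔQ/ΔP)(P̄/Q̄) = (229/-11.4)(81.90/1194.5).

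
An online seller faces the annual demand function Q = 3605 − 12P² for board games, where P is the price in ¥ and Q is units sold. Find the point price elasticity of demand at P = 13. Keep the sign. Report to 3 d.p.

At P = 13, Q = 1577.
dQ/dP = −24P = -312.
ε = (dQ/dP)(P/Q) = (-312)(13/1577).

-2.572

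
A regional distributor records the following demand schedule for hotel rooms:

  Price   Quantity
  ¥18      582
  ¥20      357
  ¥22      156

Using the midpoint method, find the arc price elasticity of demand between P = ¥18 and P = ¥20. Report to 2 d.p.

-4.55

At P = 18, Q = 582; at P = 20, Q = 357.
ΔQ = -225, ΔP = 2. Midpoints: P̄ = 19.00, Q̄ = 469.5.
ε = (ΔQ/ΔP)(P̄/Q̄) = (-225/2)(19.00/469.5).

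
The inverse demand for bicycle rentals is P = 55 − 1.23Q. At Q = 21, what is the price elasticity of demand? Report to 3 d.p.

At Q = 21, P = 55 − 1.23(21) = 29.17.
dP/dQ = −1.23, so dQ/dP = 1/(−1.23) = -0.813.
ε = (dQ/dP)(P/Q) = (-0.813)(29.17/21).

-1.129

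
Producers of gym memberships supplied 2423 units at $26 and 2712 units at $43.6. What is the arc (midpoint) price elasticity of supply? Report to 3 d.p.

0.223

ΔQ = 2712 − 2423 = 289; ΔP = 43.6 − 26 = 17.6.
Midpoints: P̄ = 34.80, Q̄ = 2567.5.
ε_s = (ΔQ/ΔP)(P̄/Q̄) = (289/17.6)(34.80/2567.5).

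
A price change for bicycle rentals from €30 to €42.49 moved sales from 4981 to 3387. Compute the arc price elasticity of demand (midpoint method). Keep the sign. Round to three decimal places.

-1.106

ΔQ = 3387 − 4981 = -1594; ΔP = 42.49 − 30 = 12.49.
Midpoints: P̄ = 36.25, Q̄ = 4184.0.
ε = (ΔQ/ΔP)(P̄/Q̄) = (-1594/12.49)(36.25/4184.0).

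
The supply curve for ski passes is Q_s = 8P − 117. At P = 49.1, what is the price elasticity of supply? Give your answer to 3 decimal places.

1.424

At P = 49.1, Q_s = 275.80.
dQ_s/dP = 8.
ε_s = (dQ_s/dP)(P/Q_s) = (8)(49.1/275.80).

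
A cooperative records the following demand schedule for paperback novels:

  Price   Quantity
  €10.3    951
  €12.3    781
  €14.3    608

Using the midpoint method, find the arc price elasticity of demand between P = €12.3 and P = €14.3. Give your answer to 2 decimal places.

-1.66

At P = 12.3, Q = 781; at P = 14.3, Q = 608.
ΔQ = -173, ΔP = 2.0. Midpoints: P̄ = 13.30, Q̄ = 694.5.
ε = (ΔQ/ΔP)(P̄/Q̄) = (-173/2.0)(13.30/694.5).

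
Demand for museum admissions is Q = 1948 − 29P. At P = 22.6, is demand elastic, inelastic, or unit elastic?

inelastic

Q = 1292.600, dQ/dP = -29.
ε = (dQ/dP)(P/Q) ≈ -0.507.
|ε| = 0.51 < 1.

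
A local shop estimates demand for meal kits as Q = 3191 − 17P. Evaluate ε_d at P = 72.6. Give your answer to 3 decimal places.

At P = 72.6, Q = 1956.800.
dQ/dP = −17.
ε = (dQ/dP)(P/Q) = (-17)(72.6/1956.800).
|ε| < 1, so demand is inelastic at this price.

-0.631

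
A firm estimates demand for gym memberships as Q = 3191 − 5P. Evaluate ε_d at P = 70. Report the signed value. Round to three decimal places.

At P = 70, Q = 2841.
dQ/dP = −5.
ε = (dQ/dP)(P/Q) = (-5)(70/2841).

-0.123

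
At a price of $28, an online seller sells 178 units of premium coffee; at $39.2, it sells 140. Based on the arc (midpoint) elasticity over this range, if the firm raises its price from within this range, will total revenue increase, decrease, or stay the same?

Arc ε = (-38/11.2)(33.60/159.0) ≈ -0.717.
|ε| = 0.72 < 1, so demand is inelastic. A price rise therefore raises total revenue.

increase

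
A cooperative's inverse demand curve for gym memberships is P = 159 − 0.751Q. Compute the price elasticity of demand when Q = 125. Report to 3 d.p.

-0.694

At Q = 125, P = 159 − 0.751(125) = 65.12.
dP/dQ = −0.751, so dQ/dP = 1/(−0.751) = -1.332.
ε = (dQ/dP)(P/Q) = (-1.332)(65.12/125).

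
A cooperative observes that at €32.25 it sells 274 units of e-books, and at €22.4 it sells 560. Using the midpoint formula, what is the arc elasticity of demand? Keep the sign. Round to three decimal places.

ΔQ = 560 − 274 = 286; ΔP = 22.4 − 32.25 = -9.85.
Midpoints: P̄ = 27.32, Q̄ = 417.0.
ε = (ΔQ/ΔP)(P̄/Q̄) = (286/-9.85)(27.32/417.0).

-1.903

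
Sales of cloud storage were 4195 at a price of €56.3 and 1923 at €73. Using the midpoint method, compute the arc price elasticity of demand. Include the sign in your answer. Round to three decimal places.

-2.875

ΔQ = 1923 − 4195 = -2272; ΔP = 73 − 56.3 = 16.7.
Midpoints: P̄ = 64.65, Q̄ = 3059.0.
ε = (ΔQ/ΔP)(P̄/Q̄) = (-2272/16.7)(64.65/3059.0).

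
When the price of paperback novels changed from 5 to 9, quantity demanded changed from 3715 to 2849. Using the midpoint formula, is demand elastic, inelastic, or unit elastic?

Arc ε ≈ -0.462.
|ε| = 0.46 < 1.

inelastic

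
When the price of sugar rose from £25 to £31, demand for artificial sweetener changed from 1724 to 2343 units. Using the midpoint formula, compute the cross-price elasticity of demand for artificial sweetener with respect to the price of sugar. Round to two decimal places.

1.42

ΔQ_x = 2343 − 1724 = 619; ΔP_y = 31 − 25 = 6.
Midpoints: P̄_y = 28.00, Q̄_x = 2033.5.
ε_xy = (ΔQ_x/ΔP_y)(P̄_y/Q̄_x) = (619/6)(28.00/2033.5).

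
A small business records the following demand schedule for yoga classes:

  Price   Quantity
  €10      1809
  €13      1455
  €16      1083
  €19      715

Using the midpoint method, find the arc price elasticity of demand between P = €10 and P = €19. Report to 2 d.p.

At P = 10, Q = 1809; at P = 19, Q = 715.
ΔQ = -1094, ΔP = 9. Midpoints: P̄ = 14.50, Q̄ = 1262.0.
ε = (ΔQ/ΔP)(P̄/Q̄) = (-1094/9)(14.50/1262.0).

-1.40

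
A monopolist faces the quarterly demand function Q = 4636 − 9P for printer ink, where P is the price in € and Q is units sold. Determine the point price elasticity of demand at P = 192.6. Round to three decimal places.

-0.597

At P = 192.6, Q = 2902.600.
dQ/dP = −9.
ε = (dQ/dP)(P/Q) = (-9)(192.6/2902.600).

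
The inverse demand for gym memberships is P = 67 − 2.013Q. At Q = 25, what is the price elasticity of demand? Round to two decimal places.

-0.33

At Q = 25, P = 67 − 2.013(25) = 16.68.
dP/dQ = −2.013, so dQ/dP = 1/(−2.013) = -0.497.
ε = (dQ/dP)(P/Q) = (-0.497)(16.68/25).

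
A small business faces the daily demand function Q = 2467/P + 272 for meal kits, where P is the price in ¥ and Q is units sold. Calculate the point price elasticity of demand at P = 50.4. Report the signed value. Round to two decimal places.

At P = 50.4, Q = 320.948.
dQ/dP = −2467/P² = -0.971.
ε = (dQ/dP)(P/Q) = (-0.971)(50.4/320.948).

-0.15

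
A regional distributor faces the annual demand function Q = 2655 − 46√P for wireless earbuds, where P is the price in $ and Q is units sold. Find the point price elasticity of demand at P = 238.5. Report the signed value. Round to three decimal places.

-0.183

At P = 238.5, Q = 1944.602.
dQ/dP = −46/(2√P) = -1.489.
ε = (dQ/dP)(P/Q) = (-1.489)(238.5/1944.602).
|ε| < 1, so demand is inelastic at this price.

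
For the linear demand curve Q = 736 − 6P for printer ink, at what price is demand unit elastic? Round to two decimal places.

For linear demand Q = a − bP, ε = −bP/(a − bP). |ε| = 1 when bP = a − bP, i.e. P = a/(2b).
P = 736/(2·6) = 736/12 = 61.3333.

61.33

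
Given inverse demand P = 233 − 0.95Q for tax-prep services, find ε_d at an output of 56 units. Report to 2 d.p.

At Q = 56, P = 233 − 0.95(56) = 179.80.
dP/dQ = −0.95, so dQ/dP = 1/(−0.95) = -1.053.
ε = (dQ/dP)(P/Q) = (-1.053)(179.80/56).

-3.38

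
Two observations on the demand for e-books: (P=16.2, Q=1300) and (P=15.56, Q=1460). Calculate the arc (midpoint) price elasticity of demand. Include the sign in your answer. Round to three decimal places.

ΔQ = 1460 − 1300 = 160; ΔP = 15.56 − 16.2 = -0.64.
Midpoints: P̄ = 15.88, Q̄ = 1380.0.
ε = (ΔQ/ΔP)(P̄/Q̄) = (160/-0.64)(15.88/1380.0).

-2.877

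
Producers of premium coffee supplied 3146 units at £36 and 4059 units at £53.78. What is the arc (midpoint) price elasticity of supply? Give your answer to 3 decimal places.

ΔQ = 4059 − 3146 = 913; ΔP = 53.78 − 36 = 17.78.
Midpoints: P̄ = 44.89, Q̄ = 3602.5.
ε_s = (ΔQ/ΔP)(P̄/Q̄) = (913/17.78)(44.89/3602.5).

0.640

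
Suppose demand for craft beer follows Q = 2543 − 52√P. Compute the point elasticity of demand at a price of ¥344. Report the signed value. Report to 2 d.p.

-0.31

At P = 344, Q = 1578.544.
dQ/dP = −52/(2√P) = -1.402.
ε = (dQ/dP)(P/Q) = (-1.402)(344/1578.544).
|ε| < 1, so demand is inelastic at this price.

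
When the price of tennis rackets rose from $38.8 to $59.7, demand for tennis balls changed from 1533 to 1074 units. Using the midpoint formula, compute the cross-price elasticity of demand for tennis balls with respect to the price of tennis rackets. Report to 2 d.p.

-0.83

ΔQ_x = 1074 − 1533 = -459; ΔP_y = 59.7 − 38.8 = 20.9.
Midpoints: P̄_y = 49.25, Q̄_x = 1303.5.
ε_xy = (ΔQ_x/ΔP_y)(P̄_y/Q̄_x) = (-459/20.9)(49.25/1303.5).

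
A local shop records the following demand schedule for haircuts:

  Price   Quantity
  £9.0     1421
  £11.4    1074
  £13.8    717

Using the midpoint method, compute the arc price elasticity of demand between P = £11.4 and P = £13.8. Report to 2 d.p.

At P = 11.4, Q = 1074; at P = 13.8, Q = 717.
ΔQ = -357, ΔP = 2.4. Midpoints: P̄ = 12.60, Q̄ = 895.5.
ε = (ΔQ/ΔP)(P̄/Q̄) = (-357/2.4)(12.60/895.5).

-2.09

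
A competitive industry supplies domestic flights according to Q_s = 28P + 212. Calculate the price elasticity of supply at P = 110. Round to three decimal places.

0.936

At P = 110, Q_s = 3292.
dQ_s/dP = 28.
ε_s = (dQ_s/dP)(P/Q_s) = (28)(110/3292).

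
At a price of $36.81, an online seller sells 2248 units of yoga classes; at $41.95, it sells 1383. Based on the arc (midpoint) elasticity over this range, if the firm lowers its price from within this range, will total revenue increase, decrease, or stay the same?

Arc ε = (-865/5.14)(39.38/1815.5) ≈ -3.650.
|ε| = 3.65 > 1, so demand is elastic. A price cut therefore raises total revenue.

increase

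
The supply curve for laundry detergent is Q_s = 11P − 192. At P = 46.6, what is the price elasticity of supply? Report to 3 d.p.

At P = 46.6, Q_s = 320.60.
dQ_s/dP = 11.
ε_s = (dQ_s/dP)(P/Q_s) = (11)(46.6/320.60).

1.599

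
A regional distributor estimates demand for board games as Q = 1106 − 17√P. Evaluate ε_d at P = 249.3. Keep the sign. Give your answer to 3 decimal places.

-0.160

At P = 249.3, Q = 837.583.
dQ/dP = −17/(2√P) = -0.538.
ε = (dQ/dP)(P/Q) = (-0.538)(249.3/837.583).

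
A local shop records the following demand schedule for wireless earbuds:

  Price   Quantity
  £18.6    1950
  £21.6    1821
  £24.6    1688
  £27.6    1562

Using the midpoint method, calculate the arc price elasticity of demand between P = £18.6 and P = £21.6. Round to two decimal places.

At P = 18.6, Q = 1950; at P = 21.6, Q = 1821.
ΔQ = -129, ΔP = 3.0. Midpoints: P̄ = 20.10, Q̄ = 1885.5.
ε = (ΔQ/ΔP)(P̄/Q̄) = (-129/3.0)(20.10/1885.5).

-0.46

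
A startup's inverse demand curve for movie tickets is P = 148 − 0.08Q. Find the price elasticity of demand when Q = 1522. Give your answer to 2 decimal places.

-0.22

At Q = 1522, P = 148 − 0.08(1522) = 26.24.
dP/dQ = −0.08, so dQ/dP = 1/(−0.08) = -12.500.
ε = (dQ/dP)(P/Q) = (-12.500)(26.24/1522).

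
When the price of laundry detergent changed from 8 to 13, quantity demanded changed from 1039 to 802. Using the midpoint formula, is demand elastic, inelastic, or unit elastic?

Arc ε ≈ -0.541.
|ε| = 0.54 < 1.

inelastic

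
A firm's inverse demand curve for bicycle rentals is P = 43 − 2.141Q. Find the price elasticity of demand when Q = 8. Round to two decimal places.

-1.51

At Q = 8, P = 43 − 2.141(8) = 25.87.
dP/dQ = −2.141, so dQ/dP = 1/(−2.141) = -0.467.
ε = (dQ/dP)(P/Q) = (-0.467)(25.87/8).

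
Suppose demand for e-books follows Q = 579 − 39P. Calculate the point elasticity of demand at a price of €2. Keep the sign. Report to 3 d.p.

-0.156

At P = 2, Q = 501.
dQ/dP = −39.
ε = (dQ/dP)(P/Q) = (-39)(2/501).
|ε| < 1, so demand is inelastic at this price.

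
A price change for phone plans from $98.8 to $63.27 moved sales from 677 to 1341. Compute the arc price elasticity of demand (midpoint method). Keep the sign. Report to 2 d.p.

ΔQ = 1341 − 677 = 664; ΔP = 63.27 − 98.8 = -35.53.
Midpoints: P̄ = 81.03, Q̄ = 1009.0.
ε = (ΔQ/ΔP)(P̄/Q̄) = (664/-35.53)(81.03/1009.0).

-1.50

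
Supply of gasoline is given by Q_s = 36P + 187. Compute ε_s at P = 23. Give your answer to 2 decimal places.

At P = 23, Q_s = 1015.
dQ_s/dP = 36.
ε_s = (dQ_s/dP)(P/Q_s) = (36)(23/1015).

0.82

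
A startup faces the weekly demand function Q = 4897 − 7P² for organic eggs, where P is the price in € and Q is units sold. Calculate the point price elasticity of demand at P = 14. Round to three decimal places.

-0.778

At P = 14, Q = 3525.
dQ/dP = −14P = -196.
ε = (dQ/dP)(P/Q) = (-196)(14/3525).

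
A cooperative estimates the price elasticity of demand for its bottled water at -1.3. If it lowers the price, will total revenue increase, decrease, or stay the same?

|ε| = 1.30 > 1, so demand is elastic. A price cut therefore raises total revenue.

increase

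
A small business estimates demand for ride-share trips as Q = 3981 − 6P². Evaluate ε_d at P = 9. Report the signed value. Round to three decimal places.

-0.278

At P = 9, Q = 3495.
dQ/dP = −12P = -108.
ε = (dQ/dP)(P/Q) = (-108)(9/3495).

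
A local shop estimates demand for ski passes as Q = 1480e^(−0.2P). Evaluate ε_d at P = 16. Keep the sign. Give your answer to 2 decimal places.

-3.20

At P = 16, Q = 60.328.
dQ/dP = −0.2·1480e^(−0.2P) = −0.2Q = -12.066.
ε = (dQ/dP)(P/Q) = (-12.066)(16/60.328).
|ε| > 1, so demand is elastic at this price.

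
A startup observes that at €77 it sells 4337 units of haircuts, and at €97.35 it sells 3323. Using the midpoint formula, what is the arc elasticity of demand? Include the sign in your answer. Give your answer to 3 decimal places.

-1.134

ΔQ = 3323 − 4337 = -1014; ΔP = 97.35 − 77 = 20.35.
Midpoints: P̄ = 87.17, Q̄ = 3830.0.
ε = (ΔQ/ΔP)(P̄/Q̄) = (-1014/20.35)(87.17/3830.0).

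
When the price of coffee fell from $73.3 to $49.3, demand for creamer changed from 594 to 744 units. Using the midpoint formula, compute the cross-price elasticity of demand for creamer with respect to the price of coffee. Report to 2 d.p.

ΔQ_x = 744 − 594 = 150; ΔP_y = 49.3 − 73.3 = -24.
Midpoints: P̄_y = 61.30, Q̄_x = 669.0.
ε_xy = (ΔQ_x/ΔP_y)(P̄_y/Q̄_x) = (150/-24)(61.30/669.0).

-0.57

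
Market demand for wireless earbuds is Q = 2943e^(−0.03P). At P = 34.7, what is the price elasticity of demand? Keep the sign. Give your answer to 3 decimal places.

-1.041

At P = 34.7, Q = 1039.177.
dQ/dP = −0.03·2943e^(−0.03P) = −0.03Q = -31.175.
ε = (dQ/dP)(P/Q) = (-31.175)(34.7/1039.177).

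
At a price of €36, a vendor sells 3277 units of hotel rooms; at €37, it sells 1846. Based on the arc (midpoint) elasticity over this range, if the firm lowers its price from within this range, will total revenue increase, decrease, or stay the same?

increase

Arc ε = (-1431/1)(36.50/2561.5) ≈ -20.391.
|ε| = 20.39 > 1, so demand is elastic. A price cut therefore raises total revenue.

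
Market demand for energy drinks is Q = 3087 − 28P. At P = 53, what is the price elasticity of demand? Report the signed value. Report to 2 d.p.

At P = 53, Q = 1603.
dQ/dP = −28.
ε = (dQ/dP)(P/Q) = (-28)(53/1603).
|ε| < 1, so demand is inelastic at this price.

-0.93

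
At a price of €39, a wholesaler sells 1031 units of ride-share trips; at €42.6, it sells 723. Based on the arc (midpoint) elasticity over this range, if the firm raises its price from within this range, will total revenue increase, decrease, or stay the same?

Arc ε = (-308/3.6)(40.80/877.0) ≈ -3.980.
|ε| = 3.98 > 1, so demand is elastic. A price rise therefore reduces total revenue.

decrease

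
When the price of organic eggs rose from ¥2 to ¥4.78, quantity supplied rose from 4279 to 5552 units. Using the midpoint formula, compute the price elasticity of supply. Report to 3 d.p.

0.316

ΔQ = 5552 − 4279 = 1273; ΔP = 4.78 − 2 = 2.78.
Midpoints: P̄ = 3.39, Q̄ = 4915.5.
ε_s = (ΔQ/ΔP)(P̄/Q̄) = (1273/2.78)(3.39/4915.5).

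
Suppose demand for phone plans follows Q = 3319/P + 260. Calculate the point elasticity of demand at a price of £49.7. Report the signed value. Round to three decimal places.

At P = 49.7, Q = 326.781.
dQ/dP = −3319/P² = -1.344.
ε = (dQ/dP)(P/Q) = (-1.344)(49.7/326.781).
|ε| < 1, so demand is inelastic at this price.

-0.204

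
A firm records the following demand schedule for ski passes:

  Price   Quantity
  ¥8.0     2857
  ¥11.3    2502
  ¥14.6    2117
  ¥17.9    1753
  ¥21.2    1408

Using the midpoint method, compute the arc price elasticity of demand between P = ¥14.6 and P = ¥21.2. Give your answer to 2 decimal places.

At P = 14.6, Q = 2117; at P = 21.2, Q = 1408.
ΔQ = -709, ΔP = 6.6. Midpoints: P̄ = 17.90, Q̄ = 1762.5.
ε = (ΔQ/ΔP)(P̄/Q̄) = (-709/6.6)(17.90/1762.5).

-1.09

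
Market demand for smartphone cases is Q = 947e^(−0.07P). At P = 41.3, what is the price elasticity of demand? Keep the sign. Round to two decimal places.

-2.89

At P = 41.3, Q = 52.578.
dQ/dP = −0.07·947e^(−0.07P) = −0.07Q = -3.680.
ε = (dQ/dP)(P/Q) = (-3.680)(41.3/52.578).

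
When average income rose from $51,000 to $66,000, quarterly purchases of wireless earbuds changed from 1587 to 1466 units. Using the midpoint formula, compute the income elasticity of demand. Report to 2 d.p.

-0.31

ΔQ = -121, ΔI = 15000. Midpoints: Ī = 58,500, Q̄ = 1526.5.
ε_I = (ΔQ/ΔI)(Ī/Q̄) = (-121/15000)(58500/1526.5).
ε_I < 0, so the good is inferior.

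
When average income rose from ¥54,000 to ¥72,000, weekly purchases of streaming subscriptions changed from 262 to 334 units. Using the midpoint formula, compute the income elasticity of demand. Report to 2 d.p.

ΔQ = 72, ΔI = 18000. Midpoints: Ī = 63,000, Q̄ = 298.0.
ε_I = (ΔQ/ΔI)(Ī/Q̄) = (72/18000)(63000/298.0).

0.85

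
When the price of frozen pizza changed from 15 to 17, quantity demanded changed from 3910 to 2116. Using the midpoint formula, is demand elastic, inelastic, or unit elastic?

Arc ε ≈ -4.763.
|ε| = 4.76 > 1.

elastic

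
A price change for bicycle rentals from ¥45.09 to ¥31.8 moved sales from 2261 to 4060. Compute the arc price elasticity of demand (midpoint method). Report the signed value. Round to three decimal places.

-1.647

ΔQ = 4060 − 2261 = 1799; ΔP = 31.8 − 45.09 = -13.29.
Midpoints: P̄ = 38.45, Q̄ = 3160.5.
ε = (ΔQ/ΔP)(P̄/Q̄) = (1799/-13.29)(38.45/3160.5).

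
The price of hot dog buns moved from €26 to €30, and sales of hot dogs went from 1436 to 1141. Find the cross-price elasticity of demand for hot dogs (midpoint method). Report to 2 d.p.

ΔQ_x = 1141 − 1436 = -295; ΔP_y = 30 − 26 = 4.
Midpoints: P̄_y = 28.00, Q̄_x = 1288.5.
ε_xy = (ΔQ_x/ΔP_y)(P̄_y/Q̄_x) = (-295/4)(28.00/1288.5).

-1.60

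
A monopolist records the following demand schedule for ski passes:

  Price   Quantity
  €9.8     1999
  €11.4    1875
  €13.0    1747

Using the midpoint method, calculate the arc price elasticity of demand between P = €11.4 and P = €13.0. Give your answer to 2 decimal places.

At P = 11.4, Q = 1875; at P = 13.0, Q = 1747.
ΔQ = -128, ΔP = 1.6. Midpoints: P̄ = 12.20, Q̄ = 1811.0.
ε = (ΔQ/ΔP)(P̄/Q̄) = (-128/1.6)(12.20/1811.0).

-0.54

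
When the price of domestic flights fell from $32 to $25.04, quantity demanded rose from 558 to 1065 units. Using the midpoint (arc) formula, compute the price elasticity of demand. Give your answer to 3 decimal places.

ΔQ = 1065 − 558 = 507; ΔP = 25.04 − 32 = -6.96.
Midpoints: P̄ = 28.52, Q̄ = 811.5.
ε = (ΔQ/ΔP)(P̄/Q̄) = (507/-6.96)(28.52/811.5).

-2.560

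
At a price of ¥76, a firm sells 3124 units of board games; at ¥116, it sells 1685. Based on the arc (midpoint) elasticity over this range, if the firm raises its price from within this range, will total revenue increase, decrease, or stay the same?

decrease

Arc ε = (-1439/40)(96.00/2404.5) ≈ -1.436.
|ε| = 1.44 > 1, so demand is elastic. A price rise therefore reduces total revenue.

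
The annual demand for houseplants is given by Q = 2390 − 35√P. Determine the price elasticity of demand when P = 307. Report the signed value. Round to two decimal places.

At P = 307, Q = 1776.750.
dQ/dP = −35/(2√P) = -0.999.
ε = (dQ/dP)(P/Q) = (-0.999)(307/1776.750).
|ε| < 1, so demand is inelastic at this price.

-0.17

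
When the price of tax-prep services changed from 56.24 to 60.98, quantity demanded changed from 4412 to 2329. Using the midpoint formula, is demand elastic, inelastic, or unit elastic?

elastic

Arc ε ≈ -7.642.
|ε| = 7.64 > 1.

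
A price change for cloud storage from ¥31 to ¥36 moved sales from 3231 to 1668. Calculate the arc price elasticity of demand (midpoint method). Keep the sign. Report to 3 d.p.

-4.275

ΔQ = 1668 − 3231 = -1563; ΔP = 36 − 31 = 5.
Midpoints: P̄ = 33.50, Q̄ = 2449.5.
ε = (ΔQ/ΔP)(P̄/Q̄) = (-1563/5)(33.50/2449.5).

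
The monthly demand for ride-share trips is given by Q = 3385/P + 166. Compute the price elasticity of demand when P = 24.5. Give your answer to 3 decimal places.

-0.454

At P = 24.5, Q = 304.163.
dQ/dP = −3385/P² = -5.639.
ε = (dQ/dP)(P/Q) = (-5.639)(24.5/304.163).
|ε| < 1, so demand is inelastic at this price.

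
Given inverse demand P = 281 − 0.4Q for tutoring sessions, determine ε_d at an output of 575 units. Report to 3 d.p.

At Q = 575, P = 281 − 0.4(575) = 51.00.
dP/dQ = −0.4, so dQ/dP = 1/(−0.4) = -2.500.
ε = (dQ/dP)(P/Q) = (-2.500)(51.00/575).

-0.222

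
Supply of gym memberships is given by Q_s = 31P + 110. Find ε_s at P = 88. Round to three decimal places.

0.961

At P = 88, Q_s = 2838.
dQ_s/dP = 31.
ε_s = (dQ_s/dP)(P/Q_s) = (31)(88/2838).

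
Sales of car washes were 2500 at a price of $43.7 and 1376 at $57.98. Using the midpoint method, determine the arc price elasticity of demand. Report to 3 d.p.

ΔQ = 1376 − 2500 = -1124; ΔP = 57.98 − 43.7 = 14.28.
Midpoints: P̄ = 50.84, Q̄ = 1938.0.
ε = (ΔQ/ΔP)(P̄/Q̄) = (-1124/14.28)(50.84/1938.0).

-2.065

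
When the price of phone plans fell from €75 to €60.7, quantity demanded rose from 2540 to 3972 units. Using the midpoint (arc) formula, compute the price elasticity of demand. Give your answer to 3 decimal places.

-2.087

ΔQ = 3972 − 2540 = 1432; ΔP = 60.7 − 75 = -14.3.
Midpoints: P̄ = 67.85, Q̄ = 3256.0.
ε = (ΔQ/ΔP)(P̄/Q̄) = (1432/-14.3)(67.85/3256.0).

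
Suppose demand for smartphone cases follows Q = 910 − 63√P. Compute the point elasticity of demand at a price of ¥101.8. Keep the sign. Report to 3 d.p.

At P = 101.8, Q = 274.355.
dQ/dP = −63/(2√P) = -3.122.
ε = (dQ/dP)(P/Q) = (-3.122)(101.8/274.355).
|ε| > 1, so demand is elastic at this price.

-1.158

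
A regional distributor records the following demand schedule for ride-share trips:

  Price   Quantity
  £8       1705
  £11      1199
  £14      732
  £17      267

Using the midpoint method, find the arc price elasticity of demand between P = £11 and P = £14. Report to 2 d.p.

At P = 11, Q = 1199; at P = 14, Q = 732.
ΔQ = -467, ΔP = 3. Midpoints: P̄ = 12.50, Q̄ = 965.5.
ε = (ΔQ/ΔP)(P̄/Q̄) = (-467/3)(12.50/965.5).

-2.02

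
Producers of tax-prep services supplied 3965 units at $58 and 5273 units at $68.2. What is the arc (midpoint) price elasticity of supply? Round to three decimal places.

1.752

ΔQ = 5273 − 3965 = 1308; ΔP = 68.2 − 58 = 10.2.
Midpoints: P̄ = 63.10, Q̄ = 4619.0.
ε_s = (ΔQ/ΔP)(P̄/Q̄) = (1308/10.2)(63.10/4619.0).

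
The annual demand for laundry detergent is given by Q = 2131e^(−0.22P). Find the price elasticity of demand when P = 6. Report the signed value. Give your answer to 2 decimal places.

-1.32

At P = 6, Q = 569.265.
dQ/dP = −0.22·2131e^(−0.22P) = −0.22Q = -125.238.
ε = (dQ/dP)(P/Q) = (-125.238)(6/569.265).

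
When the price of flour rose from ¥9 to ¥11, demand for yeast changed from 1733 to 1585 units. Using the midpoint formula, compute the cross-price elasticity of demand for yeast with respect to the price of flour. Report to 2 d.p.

-0.45

ΔQ_x = 1585 − 1733 = -148; ΔP_y = 11 − 9 = 2.
Midpoints: P̄_y = 10.00, Q̄_x = 1659.0.
ε_xy = (ΔQ_x/ΔP_y)(P̄_y/Q̄_x) = (-148/2)(10.00/1659.0).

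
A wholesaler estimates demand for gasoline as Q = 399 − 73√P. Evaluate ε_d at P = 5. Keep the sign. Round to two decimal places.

At P = 5, Q = 235.767.
dQ/dP = −73/(2√P) = -16.323.
ε = (dQ/dP)(P/Q) = (-16.323)(5/235.767).

-0.35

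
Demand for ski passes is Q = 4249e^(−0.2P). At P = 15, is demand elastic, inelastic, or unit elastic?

Q = 211.545, dQ/dP = -42.309.
ε = (dQ/dP)(P/Q) ≈ -3.000.
|ε| = 3.00 > 1.

elastic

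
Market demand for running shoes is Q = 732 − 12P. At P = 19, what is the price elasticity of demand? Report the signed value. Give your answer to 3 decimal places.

-0.452

At P = 19, Q = 504.
dQ/dP = −12.
ε = (dQ/dP)(P/Q) = (-12)(19/504).
|ε| < 1, so demand is inelastic at this price.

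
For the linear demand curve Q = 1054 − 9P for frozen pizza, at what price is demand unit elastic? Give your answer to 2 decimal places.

58.56

For linear demand Q = a − bP, ε = −bP/(a − bP). |ε| = 1 when bP = a − bP, i.e. P = a/(2b).
P = 1054/(2·9) = 1054/18 = 58.5556.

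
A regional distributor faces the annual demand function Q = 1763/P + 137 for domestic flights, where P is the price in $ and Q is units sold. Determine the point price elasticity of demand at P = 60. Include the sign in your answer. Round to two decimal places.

-0.18

At P = 60, Q = 166.383.
dQ/dP = −1763/P² = -0.490.
ε = (dQ/dP)(P/Q) = (-0.490)(60/166.383).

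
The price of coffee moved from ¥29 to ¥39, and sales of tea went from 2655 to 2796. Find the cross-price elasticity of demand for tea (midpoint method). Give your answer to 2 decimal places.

ΔQ_x = 2796 − 2655 = 141; ΔP_y = 39 − 29 = 10.
Midpoints: P̄_y = 34.00, Q̄_x = 2725.5.
ε_xy = (ΔQ_x/ΔP_y)(P̄_y/Q̄_x) = (141/10)(34.00/2725.5).

0.18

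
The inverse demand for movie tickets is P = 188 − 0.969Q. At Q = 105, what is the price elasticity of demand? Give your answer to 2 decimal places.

-0.85

At Q = 105, P = 188 − 0.969(105) = 86.26.
dP/dQ = −0.969, so dQ/dP = 1/(−0.969) = -1.032.
ε = (dQ/dP)(P/Q) = (-1.032)(86.26/105).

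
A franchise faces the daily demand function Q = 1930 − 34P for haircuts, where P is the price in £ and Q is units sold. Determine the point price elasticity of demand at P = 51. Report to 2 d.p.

At P = 51, Q = 196.
dQ/dP = −34.
ε = (dQ/dP)(P/Q) = (-34)(51/196).

-8.85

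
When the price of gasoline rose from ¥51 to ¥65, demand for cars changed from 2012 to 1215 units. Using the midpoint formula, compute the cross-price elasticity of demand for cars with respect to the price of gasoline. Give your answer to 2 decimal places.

ΔQ_x = 1215 − 2012 = -797; ΔP_y = 65 − 51 = 14.
Midpoints: P̄_y = 58.00, Q̄_x = 1613.5.
ε_xy = (ΔQ_x/ΔP_y)(P̄_y/Q̄_x) = (-797/14)(58.00/1613.5).
ε_xy < 0, so the goods are complements.

-2.05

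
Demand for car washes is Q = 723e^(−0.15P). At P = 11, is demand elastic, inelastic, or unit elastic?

Q = 138.852, dQ/dP = -20.828.
ε = (dQ/dP)(P/Q) ≈ -1.650.
|ε| = 1.65 > 1.

elastic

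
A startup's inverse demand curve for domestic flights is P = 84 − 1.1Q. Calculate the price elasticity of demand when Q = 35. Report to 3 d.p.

At Q = 35, P = 84 − 1.1(35) = 45.50.
dP/dQ = −1.1, so dQ/dP = 1/(−1.1) = -0.909.
ε = (dQ/dP)(P/Q) = (-0.909)(45.50/35).

-1.182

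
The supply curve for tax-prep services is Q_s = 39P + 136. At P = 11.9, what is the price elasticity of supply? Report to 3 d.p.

0.773

At P = 11.9, Q_s = 600.10.
dQ_s/dP = 39.
ε_s = (dQ_s/dP)(P/Q_s) = (39)(11.9/600.10).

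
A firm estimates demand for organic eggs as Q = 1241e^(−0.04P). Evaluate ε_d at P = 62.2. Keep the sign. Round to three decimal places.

At P = 62.2, Q = 103.097.
dQ/dP = −0.04·1241e^(−0.04P) = −0.04Q = -4.124.
ε = (dQ/dP)(P/Q) = (-4.124)(62.2/103.097).

-2.488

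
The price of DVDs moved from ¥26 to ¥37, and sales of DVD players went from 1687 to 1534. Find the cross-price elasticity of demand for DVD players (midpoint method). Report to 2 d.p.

ΔQ_x = 1534 − 1687 = -153; ΔP_y = 37 − 26 = 11.
Midpoints: P̄_y = 31.50, Q̄_x = 1610.5.
ε_xy = (ΔQ_x/ΔP_y)(P̄_y/Q̄_x) = (-153/11)(31.50/1610.5).

-0.27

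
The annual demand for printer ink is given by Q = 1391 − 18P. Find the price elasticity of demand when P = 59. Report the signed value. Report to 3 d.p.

At P = 59, Q = 329.
dQ/dP = −18.
ε = (dQ/dP)(P/Q) = (-18)(59/329).
|ε| > 1, so demand is elastic at this price.

-3.228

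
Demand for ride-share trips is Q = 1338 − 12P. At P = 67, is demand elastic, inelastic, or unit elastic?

Q = 534, dQ/dP = -12.
ε = (dQ/dP)(P/Q) ≈ -1.506.
|ε| = 1.51 > 1.

elastic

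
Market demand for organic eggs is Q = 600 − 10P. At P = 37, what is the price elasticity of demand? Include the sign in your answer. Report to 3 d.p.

-1.609

At P = 37, Q = 230.
dQ/dP = −10.
ε = (dQ/dP)(P/Q) = (-10)(37/230).
|ε| > 1, so demand is elastic at this price.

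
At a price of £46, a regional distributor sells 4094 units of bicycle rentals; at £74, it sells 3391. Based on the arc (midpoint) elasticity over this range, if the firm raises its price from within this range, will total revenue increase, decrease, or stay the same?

increase

Arc ε = (-703/28)(60.00/3742.5) ≈ -0.403.
|ε| = 0.40 < 1, so demand is inelastic. A price rise therefore raises total revenue.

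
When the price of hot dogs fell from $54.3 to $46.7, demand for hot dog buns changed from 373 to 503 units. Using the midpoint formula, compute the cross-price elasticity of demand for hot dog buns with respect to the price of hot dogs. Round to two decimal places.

-1.97

ΔQ_x = 503 − 373 = 130; ΔP_y = 46.7 − 54.3 = -7.6.
Midpoints: P̄_y = 50.50, Q̄_x = 438.0.
ε_xy = (ΔQ_x/ΔP_y)(P̄_y/Q̄_x) = (130/-7.6)(50.50/438.0).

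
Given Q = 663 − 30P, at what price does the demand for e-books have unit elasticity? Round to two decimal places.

For linear demand Q = a − bP, ε = −bP/(a − bP). |ε| = 1 when bP = a − bP, i.e. P = a/(2b).
P = 663/(2·30) = 663/60 = 11.0500.

11.05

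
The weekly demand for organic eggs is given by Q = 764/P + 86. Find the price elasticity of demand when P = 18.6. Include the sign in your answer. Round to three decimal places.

At P = 18.6, Q = 127.075.
dQ/dP = −764/P² = -2.208.
ε = (dQ/dP)(P/Q) = (-2.208)(18.6/127.075).
|ε| < 1, so demand is inelastic at this price.

-0.323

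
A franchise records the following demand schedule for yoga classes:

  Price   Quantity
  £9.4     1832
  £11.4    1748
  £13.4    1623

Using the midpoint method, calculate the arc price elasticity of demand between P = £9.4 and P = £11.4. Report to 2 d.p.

At P = 9.4, Q = 1832; at P = 11.4, Q = 1748.
ΔQ = -84, ΔP = 2.0. Midpoints: P̄ = 10.40, Q̄ = 1790.0.
ε = (ΔQ/ΔP)(P̄/Q̄) = (-84/2.0)(10.40/1790.0).

-0.24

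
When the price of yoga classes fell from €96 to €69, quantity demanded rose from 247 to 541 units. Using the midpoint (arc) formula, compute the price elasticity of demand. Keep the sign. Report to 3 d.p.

ΔQ = 541 − 247 = 294; ΔP = 69 − 96 = -27.
Midpoints: P̄ = 82.50, Q̄ = 394.0.
ε = (ΔQ/ΔP)(P̄/Q̄) = (294/-27)(82.50/394.0).

-2.280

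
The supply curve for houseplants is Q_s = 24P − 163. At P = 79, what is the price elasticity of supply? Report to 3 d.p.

At P = 79, Q_s = 1733.
dQ_s/dP = 24.
ε_s = (dQ_s/dP)(P/Q_s) = (24)(79/1733).

1.094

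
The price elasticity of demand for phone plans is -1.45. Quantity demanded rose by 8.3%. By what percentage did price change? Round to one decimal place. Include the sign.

%ΔP ≈ %ΔQ / ε = (8.3%)/(-1.45) = -5.72%.

-5.7%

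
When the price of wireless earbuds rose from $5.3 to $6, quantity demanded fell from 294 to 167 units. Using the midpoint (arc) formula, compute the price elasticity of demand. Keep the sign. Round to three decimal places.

ΔQ = 167 − 294 = -127; ΔP = 6 − 5.3 = 0.7.
Midpoints: P̄ = 5.65, Q̄ = 230.5.
ε = (ΔQ/ΔP)(P̄/Q̄) = (-127/0.7)(5.65/230.5).

-4.447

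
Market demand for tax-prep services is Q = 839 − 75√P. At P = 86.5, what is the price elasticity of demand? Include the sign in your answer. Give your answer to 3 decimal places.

-2.466

At P = 86.5, Q = 141.460.
dQ/dP = −75/(2√P) = -4.032.
ε = (dQ/dP)(P/Q) = (-4.032)(86.5/141.460).
|ε| > 1, so demand is elastic at this price.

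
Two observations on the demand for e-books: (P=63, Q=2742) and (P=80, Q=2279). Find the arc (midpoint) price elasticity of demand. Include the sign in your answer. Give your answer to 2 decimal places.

ΔQ = 2279 − 2742 = -463; ΔP = 80 − 63 = 17.
Midpoints: P̄ = 71.50, Q̄ = 2510.5.
ε = (ΔQ/ΔP)(P̄/Q̄) = (-463/17)(71.50/2510.5).

-0.78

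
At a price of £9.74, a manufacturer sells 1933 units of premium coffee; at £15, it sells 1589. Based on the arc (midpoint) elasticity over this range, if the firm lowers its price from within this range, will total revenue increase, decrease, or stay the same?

decrease

Arc ε = (-344/5.26)(12.37/1761.0) ≈ -0.459.
|ε| = 0.46 < 1, so demand is inelastic. A price cut therefore reduces total revenue.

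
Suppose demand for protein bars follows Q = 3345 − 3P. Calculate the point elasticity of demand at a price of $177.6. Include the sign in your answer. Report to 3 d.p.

At P = 177.6, Q = 2812.200.
dQ/dP = −3.
ε = (dQ/dP)(P/Q) = (-3)(177.6/2812.200).
|ε| < 1, so demand is inelastic at this price.

-0.189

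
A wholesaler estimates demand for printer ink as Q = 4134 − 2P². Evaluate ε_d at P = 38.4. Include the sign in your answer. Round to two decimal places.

-4.98

At P = 38.4, Q = 1184.880.
dQ/dP = −4P = -153.600.
ε = (dQ/dP)(P/Q) = (-153.600)(38.4/1184.880).
|ε| > 1, so demand is elastic at this price.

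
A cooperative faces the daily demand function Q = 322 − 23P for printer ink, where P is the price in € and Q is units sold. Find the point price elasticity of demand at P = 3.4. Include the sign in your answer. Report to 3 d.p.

-0.321

At P = 3.4, Q = 243.800.
dQ/dP = −23.
ε = (dQ/dP)(P/Q) = (-23)(3.4/243.800).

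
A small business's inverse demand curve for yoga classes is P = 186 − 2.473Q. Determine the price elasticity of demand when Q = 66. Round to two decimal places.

-0.14

At Q = 66, P = 186 − 2.473(66) = 22.78.
dP/dQ = −2.473, so dQ/dP = 1/(−2.473) = -0.404.
ε = (dQ/dP)(P/Q) = (-0.404)(22.78/66).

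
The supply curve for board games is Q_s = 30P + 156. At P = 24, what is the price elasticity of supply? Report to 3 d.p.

At P = 24, Q_s = 876.
dQ_s/dP = 30.
ε_s = (dQ_s/dP)(P/Q_s) = (30)(24/876).

0.822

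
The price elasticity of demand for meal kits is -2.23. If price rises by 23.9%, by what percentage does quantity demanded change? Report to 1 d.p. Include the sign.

%ΔQ ≈ ε × %ΔP = (-2.23)(23.9%) = -53.30%.

-53.3%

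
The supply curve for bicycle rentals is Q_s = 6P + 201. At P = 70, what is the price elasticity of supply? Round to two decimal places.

0.68

At P = 70, Q_s = 621.
dQ_s/dP = 6.
ε_s = (dQ_s/dP)(P/Q_s) = (6)(70/621).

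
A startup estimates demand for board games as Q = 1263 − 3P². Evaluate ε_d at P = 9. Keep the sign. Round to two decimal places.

At P = 9, Q = 1020.
dQ/dP = −6P = -54.
ε = (dQ/dP)(P/Q) = (-54)(9/1020).

-0.48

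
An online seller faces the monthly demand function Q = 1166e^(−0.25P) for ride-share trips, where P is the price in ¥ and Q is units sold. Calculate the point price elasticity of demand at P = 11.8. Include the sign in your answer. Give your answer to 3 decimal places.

At P = 11.8, Q = 61.028.
dQ/dP = −0.25·1166e^(−0.25P) = −0.25Q = -15.257.
ε = (dQ/dP)(P/Q) = (-15.257)(11.8/61.028).
|ε| > 1, so demand is elastic at this price.

-2.950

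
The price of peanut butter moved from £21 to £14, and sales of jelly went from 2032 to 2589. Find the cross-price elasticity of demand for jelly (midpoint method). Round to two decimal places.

ΔQ_x = 2589 − 2032 = 557; ΔP_y = 14 − 21 = -7.
Midpoints: P̄_y = 17.50, Q̄_x = 2310.5.
ε_xy = (ΔQ_x/ΔP_y)(P̄_y/Q̄_x) = (557/-7)(17.50/2310.5).

-0.60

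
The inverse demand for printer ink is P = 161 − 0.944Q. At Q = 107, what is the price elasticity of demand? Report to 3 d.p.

-0.594

At Q = 107, P = 161 − 0.944(107) = 59.99.
dP/dQ = −0.944, so dQ/dP = 1/(−0.944) = -1.059.
ε = (dQ/dP)(P/Q) = (-1.059)(59.99/107).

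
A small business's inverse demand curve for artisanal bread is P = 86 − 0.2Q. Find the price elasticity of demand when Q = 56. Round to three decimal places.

-6.679

At Q = 56, P = 86 − 0.2(56) = 74.80.
dP/dQ = −0.2, so dQ/dP = 1/(−0.2) = -5.000.
ε = (dQ/dP)(P/Q) = (-5.000)(74.80/56).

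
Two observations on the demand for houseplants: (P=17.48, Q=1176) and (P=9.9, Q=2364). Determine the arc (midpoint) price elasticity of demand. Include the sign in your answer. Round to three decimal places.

ΔQ = 2364 − 1176 = 1188; ΔP = 9.9 − 17.48 = -7.58.
Midpoints: P̄ = 13.69, Q̄ = 1770.0.
ε = (ΔQ/ΔP)(P̄/Q̄) = (1188/-7.58)(13.69/1770.0).

-1.212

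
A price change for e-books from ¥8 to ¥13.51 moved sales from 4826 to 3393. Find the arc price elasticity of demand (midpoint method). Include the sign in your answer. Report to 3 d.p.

ΔQ = 3393 − 4826 = -1433; ΔP = 13.51 − 8 = 5.51.
Midpoints: P̄ = 10.75, Q̄ = 4109.5.
ε = (ΔQ/ΔP)(P̄/Q̄) = (-1433/5.51)(10.75/4109.5).

-0.681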